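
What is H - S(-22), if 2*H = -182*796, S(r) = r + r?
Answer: -72392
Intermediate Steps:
S(r) = 2*r
H = -72436 (H = (-182*796)/2 = (½)*(-144872) = -72436)
H - S(-22) = -72436 - 2*(-22) = -72436 - 1*(-44) = -72436 + 44 = -72392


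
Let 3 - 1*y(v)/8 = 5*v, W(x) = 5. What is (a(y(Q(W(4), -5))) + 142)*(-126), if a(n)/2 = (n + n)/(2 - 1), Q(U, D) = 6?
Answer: 90972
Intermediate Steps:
y(v) = 24 - 40*v
a(n) = 4*n (a(n) = 2*((n + n)/(2 - 1)) = 2*((2*n)/1) = 2*((2*n)*1) = 2*(2*n) = 4*n)
(a(y(Q(W(4), -5))) + 142)*(-126) = (4*(24 - 40*6) + 142)*(-126) = (4*(24 - 240) + 142)*(-126) = (4*(-216) + 142)*(-126) = (-864 + 142)*(-126) = -722*(-126) = 90972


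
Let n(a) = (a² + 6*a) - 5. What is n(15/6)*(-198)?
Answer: -6435/2 ≈ -3217.5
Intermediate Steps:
n(a) = -5 + a² + 6*a
n(15/6)*(-198) = (-5 + (15/6)² + 6*(15/6))*(-198) = (-5 + (15*(⅙))² + 6*(15*(⅙)))*(-198) = (-5 + (5/2)² + 6*(5/2))*(-198) = (-5 + 25/4 + 15)*(-198) = (65/4)*(-198) = -6435/2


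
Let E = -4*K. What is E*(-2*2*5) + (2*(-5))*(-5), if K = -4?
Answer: -270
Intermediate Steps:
E = 16 (E = -4*(-4) = 16)
E*(-2*2*5) + (2*(-5))*(-5) = 16*(-2*2*5) + (2*(-5))*(-5) = 16*(-4*5) - 10*(-5) = 16*(-20) + 50 = -320 + 50 = -270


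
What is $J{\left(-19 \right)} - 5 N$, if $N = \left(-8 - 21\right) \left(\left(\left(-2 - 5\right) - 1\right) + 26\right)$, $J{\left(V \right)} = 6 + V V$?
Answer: $2977$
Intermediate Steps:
$J{\left(V \right)} = 6 + V^{2}$
$N = -522$ ($N = - 29 \left(\left(-7 - 1\right) + 26\right) = - 29 \left(-8 + 26\right) = \left(-29\right) 18 = -522$)
$J{\left(-19 \right)} - 5 N = \left(6 + \left(-19\right)^{2}\right) - -2610 = \left(6 + 361\right) + 2610 = 367 + 2610 = 2977$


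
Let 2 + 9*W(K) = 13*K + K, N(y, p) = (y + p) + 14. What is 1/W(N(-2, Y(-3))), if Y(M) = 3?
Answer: 9/208 ≈ 0.043269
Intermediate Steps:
N(y, p) = 14 + p + y (N(y, p) = (p + y) + 14 = 14 + p + y)
W(K) = -2/9 + 14*K/9 (W(K) = -2/9 + (13*K + K)/9 = -2/9 + (14*K)/9 = -2/9 + 14*K/9)
1/W(N(-2, Y(-3))) = 1/(-2/9 + 14*(14 + 3 - 2)/9) = 1/(-2/9 + (14/9)*15) = 1/(-2/9 + 70/3) = 1/(208/9) = 9/208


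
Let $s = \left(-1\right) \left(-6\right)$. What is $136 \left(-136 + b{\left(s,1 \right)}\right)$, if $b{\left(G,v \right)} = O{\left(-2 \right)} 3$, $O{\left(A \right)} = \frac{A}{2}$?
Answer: $-18904$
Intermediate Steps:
$s = 6$
$O{\left(A \right)} = \frac{A}{2}$ ($O{\left(A \right)} = A \frac{1}{2} = \frac{A}{2}$)
$b{\left(G,v \right)} = -3$ ($b{\left(G,v \right)} = \frac{1}{2} \left(-2\right) 3 = \left(-1\right) 3 = -3$)
$136 \left(-136 + b{\left(s,1 \right)}\right) = 136 \left(-136 - 3\right) = 136 \left(-139\right) = -18904$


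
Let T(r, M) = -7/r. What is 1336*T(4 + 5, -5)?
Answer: -9352/9 ≈ -1039.1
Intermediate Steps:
1336*T(4 + 5, -5) = 1336*(-7/(4 + 5)) = 1336*(-7/9) = -9352/9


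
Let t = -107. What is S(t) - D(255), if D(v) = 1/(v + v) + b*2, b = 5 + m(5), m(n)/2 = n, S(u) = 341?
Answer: 158609/510 ≈ 311.00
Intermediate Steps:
m(n) = 2*n
b = 15 (b = 5 + 2*5 = 5 + 10 = 15)
D(v) = 30 + 1/(2*v) (D(v) = 1/(v + v) + 15*2 = 1/(2*v) + 30 = 30 + 1/(2*v))
S(t) - D(255) = 341 - (30 + (1/2)/255) = 341 - (30 + (1/2)*(1/255)) = 341 - (30 + 1/510) = 341 - 1*15301/510 = 341 - 15301/510 = 158609/510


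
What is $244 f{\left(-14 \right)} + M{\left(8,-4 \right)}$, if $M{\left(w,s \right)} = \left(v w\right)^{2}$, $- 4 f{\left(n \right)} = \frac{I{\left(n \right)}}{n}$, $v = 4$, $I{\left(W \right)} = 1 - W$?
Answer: $\frac{15251}{14} \approx 1089.4$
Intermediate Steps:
$f{\left(n \right)} = - \frac{1 - n}{4 n}$ ($f{\left(n \right)} = - \frac{\left(1 - n\right) \frac{1}{n}}{4} = - \frac{\frac{1}{n} \left(1 - n\right)}{4} = - \frac{1 - n}{4 n}$)
$M{\left(w,s \right)} = 16 w^{2}$ ($M{\left(w,s \right)} = \left(4 w\right)^{2} = 16 w^{2}$)
$244 f{\left(-14 \right)} + M{\left(8,-4 \right)} = 244 \frac{-1 - 14}{4 \left(-14\right)} + 16 \cdot 8^{2} = 244 \cdot \frac{1}{4} \left(- \frac{1}{14}\right) \left(-15\right) + 16 \cdot 64 = 244 \cdot \frac{15}{56} + 1024 = \frac{915}{14} + 1024 = \frac{15251}{14}$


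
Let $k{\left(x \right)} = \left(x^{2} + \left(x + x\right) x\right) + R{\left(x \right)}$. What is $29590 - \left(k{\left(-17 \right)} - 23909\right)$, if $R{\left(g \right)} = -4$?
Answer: $52636$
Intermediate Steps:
$k{\left(x \right)} = -4 + 3 x^{2}$ ($k{\left(x \right)} = \left(x^{2} + \left(x + x\right) x\right) - 4 = \left(x^{2} + 2 x x\right) - 4 = \left(x^{2} + 2 x^{2}\right) - 4 = 3 x^{2} - 4 = -4 + 3 x^{2}$)
$29590 - \left(k{\left(-17 \right)} - 23909\right) = 29590 - \left(\left(-4 + 3 \left(-17\right)^{2}\right) - 23909\right) = 29590 - \left(\left(-4 + 3 \cdot 289\right) - 23909\right) = 29590 - \left(\left(-4 + 867\right) - 23909\right) = 29590 - \left(863 - 23909\right) = 29590 - -23046 = 29590 + 23046 = 52636$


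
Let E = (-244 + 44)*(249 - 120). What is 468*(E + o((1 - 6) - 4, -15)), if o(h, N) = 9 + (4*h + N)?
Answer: -12094056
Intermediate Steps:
o(h, N) = 9 + N + 4*h (o(h, N) = 9 + (N + 4*h) = 9 + N + 4*h)
E = -25800 (E = -200*129 = -25800)
468*(E + o((1 - 6) - 4, -15)) = 468*(-25800 + (9 - 15 + 4*((1 - 6) - 4))) = 468*(-25800 + (9 - 15 + 4*(-5 - 4))) = 468*(-25800 + (9 - 15 + 4*(-9))) = 468*(-25800 + (9 - 15 - 36)) = 468*(-25800 - 42) = 468*(-25842) = -12094056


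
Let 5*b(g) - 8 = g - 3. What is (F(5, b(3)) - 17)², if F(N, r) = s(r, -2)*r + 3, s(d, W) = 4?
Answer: 1444/25 ≈ 57.760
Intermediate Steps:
b(g) = 1 + g/5 (b(g) = 8/5 + (g - 3)/5 = 8/5 + (-3 + g)/5 = 8/5 + (-⅗ + g/5) = 1 + g/5)
F(N, r) = 3 + 4*r (F(N, r) = 4*r + 3 = 3 + 4*r)
(F(5, b(3)) - 17)² = ((3 + 4*(1 + (⅕)*3)) - 17)² = ((3 + 4*(1 + ⅗)) - 17)² = ((3 + 4*(8/5)) - 17)² = ((3 + 32/5) - 17)² = (47/5 - 17)² = (-38/5)² = 1444/25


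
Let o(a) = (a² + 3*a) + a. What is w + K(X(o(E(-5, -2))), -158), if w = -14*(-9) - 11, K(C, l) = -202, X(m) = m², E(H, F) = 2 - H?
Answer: -87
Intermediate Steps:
o(a) = a² + 4*a
w = 115 (w = 126 - 11 = 115)
w + K(X(o(E(-5, -2))), -158) = 115 - 202 = -87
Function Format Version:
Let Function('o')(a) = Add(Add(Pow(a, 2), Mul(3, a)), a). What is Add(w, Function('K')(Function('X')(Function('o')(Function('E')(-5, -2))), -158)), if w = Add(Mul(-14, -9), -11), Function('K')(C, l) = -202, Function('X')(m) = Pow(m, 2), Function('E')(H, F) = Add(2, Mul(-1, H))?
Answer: -87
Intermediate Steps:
Function('o')(a) = Add(Pow(a, 2), Mul(4, a))
w = 115 (w = Add(126, -11) = 115)
Add(w, Function('K')(Function('X')(Function('o')(Function('E')(-5, -2))), -158)) = Add(115, -202) = -87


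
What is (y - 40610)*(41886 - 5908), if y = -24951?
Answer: -2358753658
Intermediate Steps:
(y - 40610)*(41886 - 5908) = (-24951 - 40610)*(41886 - 5908) = -65561*35978 = -2358753658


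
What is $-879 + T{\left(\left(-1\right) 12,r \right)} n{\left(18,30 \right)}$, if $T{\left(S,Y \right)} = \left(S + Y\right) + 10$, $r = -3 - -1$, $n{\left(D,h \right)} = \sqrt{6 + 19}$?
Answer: $-899$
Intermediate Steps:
$n{\left(D,h \right)} = 5$ ($n{\left(D,h \right)} = \sqrt{25} = 5$)
$r = -2$ ($r = -3 + 1 = -2$)
$T{\left(S,Y \right)} = 10 + S + Y$
$-879 + T{\left(\left(-1\right) 12,r \right)} n{\left(18,30 \right)} = -879 + \left(10 - 12 - 2\right) 5 = -879 - 20 = -899$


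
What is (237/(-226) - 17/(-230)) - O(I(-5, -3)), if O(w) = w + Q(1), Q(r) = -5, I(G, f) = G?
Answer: 117283/12995 ≈ 9.0252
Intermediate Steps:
O(w) = -5 + w (O(w) = w - 5 = -5 + w)
(237/(-226) - 17/(-230)) - O(I(-5, -3)) = (237/(-226) - 17/(-230)) - (-5 - 5) = (237*(-1/226) - 17*(-1/230)) - 1*(-10) = (-237/226 + 17/230) + 10 = -12667/12995 + 10 = 117283/12995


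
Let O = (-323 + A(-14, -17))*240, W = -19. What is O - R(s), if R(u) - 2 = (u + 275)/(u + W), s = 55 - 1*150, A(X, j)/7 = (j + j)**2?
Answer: 35426632/19 ≈ 1.8646e+6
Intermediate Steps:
A(X, j) = 28*j**2 (A(X, j) = 7*(j + j)**2 = 7*(2*j)**2 = 7*(4*j**2) = 28*j**2)
s = -95 (s = 55 - 150 = -95)
O = 1864560 (O = (-323 + 28*(-17)**2)*240 = (-323 + 28*289)*240 = (-323 + 8092)*240 = 7769*240 = 1864560)
R(u) = 2 + (275 + u)/(-19 + u) (R(u) = 2 + (u + 275)/(u - 19) = 2 + (275 + u)/(-19 + u))
O - R(s) = 1864560 - 3*(79 - 95)/(-19 - 95) = 1864560 - 3*(-16)/(-114) = 1864560 - 3*(-1)*(-16)/114 = 1864560 - 1*8/19 = 1864560 - 8/19 = 35426632/19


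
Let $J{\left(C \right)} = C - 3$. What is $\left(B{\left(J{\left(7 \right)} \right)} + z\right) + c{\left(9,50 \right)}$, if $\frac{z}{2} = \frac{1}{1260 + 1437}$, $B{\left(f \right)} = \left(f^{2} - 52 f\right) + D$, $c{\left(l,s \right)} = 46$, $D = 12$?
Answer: $- \frac{361396}{2697} \approx -134.0$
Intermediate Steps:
$J{\left(C \right)} = -3 + C$ ($J{\left(C \right)} = C - 3 = -3 + C$)
$B{\left(f \right)} = 12 + f^{2} - 52 f$ ($B{\left(f \right)} = \left(f^{2} - 52 f\right) + 12 = 12 + f^{2} - 52 f$)
$z = \frac{2}{2697}$ ($z = \frac{2}{1260 + 1437} = \frac{2}{2697} \approx 0.00074156$)
$\left(B{\left(J{\left(7 \right)} \right)} + z\right) + c{\left(9,50 \right)} = \left(\left(12 + \left(-3 + 7\right)^{2} - 52 \left(-3 + 7\right)\right) + \frac{2}{2697}\right) + 46 = \left(\left(12 + 4^{2} - 208\right) + \frac{2}{2697}\right) + 46 = \left(\left(12 + 16 - 208\right) + \frac{2}{2697}\right) + 46 = \left(-180 + \frac{2}{2697}\right) + 46 = - \frac{485458}{2697} + 46 = - \frac{361396}{2697}$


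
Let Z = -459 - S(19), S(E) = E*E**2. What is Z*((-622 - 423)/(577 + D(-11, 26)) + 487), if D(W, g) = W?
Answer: -1004750423/283 ≈ -3.5504e+6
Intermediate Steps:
S(E) = E**3
Z = -7318 (Z = -459 - 1*19**3 = -459 - 1*6859 = -459 - 6859 = -7318)
Z*((-622 - 423)/(577 + D(-11, 26)) + 487) = -7318*((-622 - 423)/(577 - 11) + 487) = -7318*(-1045/566 + 487) = -7318*274597/566 = -1004750423/283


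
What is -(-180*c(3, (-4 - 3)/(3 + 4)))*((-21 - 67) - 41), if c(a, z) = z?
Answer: 23220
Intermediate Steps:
-(-180*c(3, (-4 - 3)/(3 + 4)))*((-21 - 67) - 41) = -(-180*(-4 - 3)/(3 + 4))*((-21 - 67) - 41) = -(-(-1260)/7)*(-88 - 41) = -(-(-1260)/7)*(-129) = -(-180*(-1))*(-129) = -180*(-129) = -1*(-23220) = 23220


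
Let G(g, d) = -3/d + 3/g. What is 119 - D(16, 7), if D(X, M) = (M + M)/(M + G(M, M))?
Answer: 117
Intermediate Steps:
D(X, M) = 2 (D(X, M) = (M + M)/(M + (-3/M + 3/M)) = (2*M)/(M + 0) = (2*M)/M = 2)
119 - D(16, 7) = 119 - 1*2 = 119 - 2 = 117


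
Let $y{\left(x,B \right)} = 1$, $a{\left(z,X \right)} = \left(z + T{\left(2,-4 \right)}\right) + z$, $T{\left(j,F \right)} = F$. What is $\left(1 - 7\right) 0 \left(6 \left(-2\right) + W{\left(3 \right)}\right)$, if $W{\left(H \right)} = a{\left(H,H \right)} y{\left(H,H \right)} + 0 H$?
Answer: $0$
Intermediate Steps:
$a{\left(z,X \right)} = -4 + 2 z$ ($a{\left(z,X \right)} = \left(z - 4\right) + z = \left(-4 + z\right) + z = -4 + 2 z$)
$W{\left(H \right)} = -4 + 2 H$ ($W{\left(H \right)} = \left(-4 + 2 H\right) 1 + 0 H = \left(-4 + 2 H\right) + 0 = -4 + 2 H$)
$\left(1 - 7\right) 0 \left(6 \left(-2\right) + W{\left(3 \right)}\right) = \left(1 - 7\right) 0 \left(6 \left(-2\right) + \left(-4 + 2 \cdot 3\right)\right) = \left(1 - 7\right) 0 \left(-12 + \left(-4 + 6\right)\right) = \left(-6\right) 0 \left(-12 + 2\right) = 0 \left(-10\right) = 0$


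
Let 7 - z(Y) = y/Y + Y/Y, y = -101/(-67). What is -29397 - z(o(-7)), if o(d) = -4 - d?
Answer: -5909902/201 ≈ -29403.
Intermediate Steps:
y = 101/67 (y = -101*(-1/67) = 101/67 ≈ 1.5075)
z(Y) = 6 - 101/(67*Y) (z(Y) = 7 - (101/(67*Y) + Y/Y) = 7 - (101/(67*Y) + 1) = 7 - (1 + 101/(67*Y)) = 7 + (-1 - 101/(67*Y)) = 6 - 101/(67*Y))
-29397 - z(o(-7)) = -29397 - (6 - 101/(67*(-4 - 1*(-7)))) = -29397 - (6 - 101/(67*(-4 + 7))) = -29397 - (6 - 101/67/3) = -29397 - (6 - 101/67*1/3) = -29397 - (6 - 101/201) = -29397 - 1*1105/201 = -29397 - 1105/201 = -5909902/201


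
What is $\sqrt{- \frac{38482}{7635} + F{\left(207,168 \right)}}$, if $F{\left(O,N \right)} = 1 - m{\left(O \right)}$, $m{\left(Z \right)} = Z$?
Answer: $\frac{2 i \sqrt{3075553605}}{7635} \approx 14.527 i$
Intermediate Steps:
$F{\left(O,N \right)} = 1 - O$
$\sqrt{- \frac{38482}{7635} + F{\left(207,168 \right)}} = \sqrt{- \frac{38482}{7635} + \left(1 - 207\right)} = \sqrt{\left(-38482\right) \frac{1}{7635} + \left(1 - 207\right)} = \sqrt{- \frac{38482}{7635} - 206} = \sqrt{- \frac{1611292}{7635}} = \frac{2 i \sqrt{3075553605}}{7635}$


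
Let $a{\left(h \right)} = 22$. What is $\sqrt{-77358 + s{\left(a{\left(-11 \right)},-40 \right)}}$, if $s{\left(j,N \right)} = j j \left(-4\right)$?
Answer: $i \sqrt{79294} \approx 281.59 i$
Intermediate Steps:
$s{\left(j,N \right)} = - 4 j^{2}$ ($s{\left(j,N \right)} = j^{2} \left(-4\right) = - 4 j^{2}$)
$\sqrt{-77358 + s{\left(a{\left(-11 \right)},-40 \right)}} = \sqrt{-77358 - 4 \cdot 22^{2}} = \sqrt{-77358 - 1936} = \sqrt{-79294} = i \sqrt{79294}$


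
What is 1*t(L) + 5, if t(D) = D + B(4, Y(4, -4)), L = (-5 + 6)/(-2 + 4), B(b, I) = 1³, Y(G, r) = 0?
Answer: 13/2 ≈ 6.5000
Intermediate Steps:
B(b, I) = 1
L = ½ (L = 1/2 = 1*(½) = ½ ≈ 0.50000)
t(D) = 1 + D (t(D) = D + 1 = 1 + D)
1*t(L) + 5 = 1*(1 + ½) + 5 = 1*(3/2) + 5 = 3/2 + 5 = 13/2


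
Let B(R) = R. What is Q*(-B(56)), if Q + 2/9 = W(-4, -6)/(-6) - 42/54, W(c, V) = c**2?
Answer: 616/3 ≈ 205.33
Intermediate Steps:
Q = -11/3 (Q = -2/9 + ((-4)**2/(-6) - 42/54) = -2/9 + (16*(-1/6) - 42*1/54) = -2/9 + (-8/3 - 7/9) = -2/9 - 31/9 = -11/3 ≈ -3.6667)
Q*(-B(56)) = -(-11)*56/3 = -11/3*(-56) = 616/3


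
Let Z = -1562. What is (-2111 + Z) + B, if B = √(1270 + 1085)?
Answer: -3673 + √2355 ≈ -3624.5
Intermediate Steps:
B = √2355 ≈ 48.528
(-2111 + Z) + B = (-2111 - 1562) + √2355 = -3673 + √2355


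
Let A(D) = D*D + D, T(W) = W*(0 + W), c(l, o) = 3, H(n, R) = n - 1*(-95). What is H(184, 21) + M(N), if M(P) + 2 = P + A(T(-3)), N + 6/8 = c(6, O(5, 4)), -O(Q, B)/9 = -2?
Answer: 1477/4 ≈ 369.25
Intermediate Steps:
O(Q, B) = 18 (O(Q, B) = -9*(-2) = 18)
H(n, R) = 95 + n (H(n, R) = n + 95 = 95 + n)
N = 9/4 (N = -¾ + 3 = 9/4 ≈ 2.2500)
T(W) = W² (T(W) = W*W = W²)
A(D) = D + D² (A(D) = D² + D = D + D²)
M(P) = 88 + P (M(P) = -2 + (P + (-3)²*(1 + (-3)²)) = -2 + (P + 9*(1 + 9)) = -2 + (P + 9*10) = -2 + (P + 90) = -2 + (90 + P) = 88 + P)
H(184, 21) + M(N) = (95 + 184) + (88 + 9/4) = 279 + 361/4 = 1477/4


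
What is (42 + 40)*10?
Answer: 820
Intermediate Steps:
(42 + 40)*10 = 82*10 = 820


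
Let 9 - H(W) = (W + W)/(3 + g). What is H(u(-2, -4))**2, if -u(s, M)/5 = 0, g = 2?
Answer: 81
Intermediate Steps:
u(s, M) = 0 (u(s, M) = -5*0 = 0)
H(W) = 9 - 2*W/5 (H(W) = 9 - (W + W)/(3 + 2) = 9 - 2*W/5)
H(u(-2, -4))**2 = (9 - 2/5*0)**2 = (9 + 0)**2 = 9**2 = 81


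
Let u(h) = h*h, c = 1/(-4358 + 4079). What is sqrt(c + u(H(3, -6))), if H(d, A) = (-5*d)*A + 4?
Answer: sqrt(76422533)/93 ≈ 94.000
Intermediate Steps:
H(d, A) = 4 - 5*A*d (H(d, A) = -5*A*d + 4 = 4 - 5*A*d)
c = -1/279 (c = 1/(-279) = -1/279 ≈ -0.0035842)
u(h) = h**2
sqrt(c + u(H(3, -6))) = sqrt(-1/279 + (4 - 5*(-6)*3)**2) = sqrt(-1/279 + (4 + 90)**2) = sqrt(-1/279 + 94**2) = sqrt(-1/279 + 8836) = sqrt(2465243/279) = sqrt(76422533)/93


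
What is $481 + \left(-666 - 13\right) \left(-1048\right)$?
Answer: $712073$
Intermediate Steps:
$481 + \left(-666 - 13\right) \left(-1048\right) = 481 - -711592 = 481 + 711592 = 712073$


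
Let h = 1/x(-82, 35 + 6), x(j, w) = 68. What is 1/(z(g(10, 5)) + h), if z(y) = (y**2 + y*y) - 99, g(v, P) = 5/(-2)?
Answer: -68/5881 ≈ -0.011563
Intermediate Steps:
g(v, P) = -5/2 (g(v, P) = 5*(-1/2) = -5/2)
z(y) = -99 + 2*y**2 (z(y) = (y**2 + y**2) - 99 = 2*y**2 - 99 = -99 + 2*y**2)
h = 1/68 ≈ 0.014706
1/(z(g(10, 5)) + h) = 1/((-99 + 2*(-5/2)**2) + 1/68) = 1/((-99 + 2*(25/4)) + 1/68) = 1/((-99 + 25/2) + 1/68) = 1/(-173/2 + 1/68) = 1/(-5881/68) = -68/5881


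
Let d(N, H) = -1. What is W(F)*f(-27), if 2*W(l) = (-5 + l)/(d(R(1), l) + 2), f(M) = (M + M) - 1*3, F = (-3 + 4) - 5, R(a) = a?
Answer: 513/2 ≈ 256.50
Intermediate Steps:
F = -4 (F = 1 - 5 = -4)
f(M) = -3 + 2*M (f(M) = 2*M - 3 = -3 + 2*M)
W(l) = -5/2 + l/2 (W(l) = ((-5 + l)/(-1 + 2))/2 = ((-5 + l)/1)/2 = ((-5 + l)*1)/2 = (-5 + l)/2 = -5/2 + l/2)
W(F)*f(-27) = (-5/2 + (1/2)*(-4))*(-3 + 2*(-27)) = (-5/2 - 2)*(-3 - 54) = -9/2*(-57) = 513/2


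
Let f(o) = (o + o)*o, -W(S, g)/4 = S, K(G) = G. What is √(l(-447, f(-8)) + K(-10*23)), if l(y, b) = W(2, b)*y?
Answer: √3346 ≈ 57.845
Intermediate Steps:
W(S, g) = -4*S
f(o) = 2*o² (f(o) = (2*o)*o = 2*o²)
l(y, b) = -8*y (l(y, b) = (-4*2)*y = -8*y)
√(l(-447, f(-8)) + K(-10*23)) = √(-8*(-447) - 10*23) = √(3576 - 230) = √3346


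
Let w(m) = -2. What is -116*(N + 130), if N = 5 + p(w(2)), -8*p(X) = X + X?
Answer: -15718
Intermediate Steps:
p(X) = -X/4 (p(X) = -(X + X)/8 = -X/4)
N = 11/2 (N = 5 - 1/4*(-2) = 5 + 1/2 = 11/2 ≈ 5.5000)
-116*(N + 130) = -116*(11/2 + 130) = -116*271/2 = -15718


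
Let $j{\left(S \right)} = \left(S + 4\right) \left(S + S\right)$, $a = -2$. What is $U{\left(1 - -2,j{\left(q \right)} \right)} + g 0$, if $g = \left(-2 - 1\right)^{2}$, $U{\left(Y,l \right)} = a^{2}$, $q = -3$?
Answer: $4$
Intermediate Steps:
$j{\left(S \right)} = 2 S \left(4 + S\right)$ ($j{\left(S \right)} = \left(4 + S\right) 2 S = 2 S \left(4 + S\right)$)
$U{\left(Y,l \right)} = 4$ ($U{\left(Y,l \right)} = \left(-2\right)^{2} = 4$)
$g = 9$ ($g = \left(-3\right)^{2} = 9$)
$U{\left(1 - -2,j{\left(q \right)} \right)} + g 0 = 4 + 9 \cdot 0 = 4 + 0 = 4$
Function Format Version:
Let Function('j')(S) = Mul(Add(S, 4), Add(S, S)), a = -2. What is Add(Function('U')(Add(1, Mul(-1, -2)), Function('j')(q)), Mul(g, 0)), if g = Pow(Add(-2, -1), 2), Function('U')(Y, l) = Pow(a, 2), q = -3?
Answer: 4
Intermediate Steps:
Function('j')(S) = Mul(2, S, Add(4, S)) (Function('j')(S) = Mul(Add(4, S), Mul(2, S)) = Mul(2, S, Add(4, S)))
Function('U')(Y, l) = 4 (Function('U')(Y, l) = Pow(-2, 2) = 4)
g = 9 (g = Pow(-3, 2) = 9)
Add(Function('U')(Add(1, Mul(-1, -2)), Function('j')(q)), Mul(g, 0)) = Add(4, Mul(9, 0)) = Add(4, 0) = 4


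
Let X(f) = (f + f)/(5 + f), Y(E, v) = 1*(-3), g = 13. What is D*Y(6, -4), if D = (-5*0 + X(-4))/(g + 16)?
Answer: 24/29 ≈ 0.82759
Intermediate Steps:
Y(E, v) = -3
X(f) = 2*f/(5 + f) (X(f) = (2*f)/(5 + f) = 2*f/(5 + f))
D = -8/29 (D = (-5*0 + 2*(-4)/(5 - 4))/(13 + 16) = (0 + 2*(-4)/1)/29 = (0 + 2*(-4)*1)*(1/29) = (0 - 8)*(1/29) = -8*1/29 = -8/29 ≈ -0.27586)
D*Y(6, -4) = -8/29*(-3) = 24/29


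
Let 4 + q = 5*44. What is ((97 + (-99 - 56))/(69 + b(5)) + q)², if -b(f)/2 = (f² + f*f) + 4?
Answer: 71944324/1521 ≈ 47301.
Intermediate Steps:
b(f) = -8 - 4*f² (b(f) = -2*((f² + f*f) + 4) = -2*((f² + f²) + 4) = -2*(2*f² + 4) = -2*(4 + 2*f²) = -8 - 4*f²)
q = 216 (q = -4 + 5*44 = -4 + 220 = 216)
((97 + (-99 - 56))/(69 + b(5)) + q)² = ((97 + (-99 - 56))/(69 + (-8 - 4*5²)) + 216)² = ((97 - 155)/(69 + (-8 - 4*25)) + 216)² = (-58/(69 + (-8 - 100)) + 216)² = (-58/(69 - 108) + 216)² = (-58/(-39) + 216)² = (-58*(-1/39) + 216)² = (58/39 + 216)² = (8482/39)² = 71944324/1521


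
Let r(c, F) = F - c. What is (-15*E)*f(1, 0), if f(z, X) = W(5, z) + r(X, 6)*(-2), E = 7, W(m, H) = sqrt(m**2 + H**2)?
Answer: 1260 - 105*sqrt(26) ≈ 724.60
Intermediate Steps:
W(m, H) = sqrt(H**2 + m**2)
f(z, X) = -12 + sqrt(25 + z**2) + 2*X (f(z, X) = sqrt(z**2 + 5**2) + (6 - X)*(-2) = sqrt(z**2 + 25) + (-12 + 2*X) = sqrt(25 + z**2) + (-12 + 2*X) = -12 + sqrt(25 + z**2) + 2*X)
(-15*E)*f(1, 0) = (-15*7)*(-12 + sqrt(25 + 1**2) + 2*0) = -105*(-12 + sqrt(25 + 1) + 0) = -105*(-12 + sqrt(26) + 0) = -105*(-12 + sqrt(26)) = 1260 - 105*sqrt(26)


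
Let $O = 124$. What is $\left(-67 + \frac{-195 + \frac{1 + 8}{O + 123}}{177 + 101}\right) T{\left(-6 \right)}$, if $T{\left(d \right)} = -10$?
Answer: $\frac{23243890}{34333} \approx 677.01$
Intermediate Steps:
$\left(-67 + \frac{-195 + \frac{1 + 8}{O + 123}}{177 + 101}\right) T{\left(-6 \right)} = \left(-67 + \frac{-195 + \frac{1 + 8}{124 + 123}}{177 + 101}\right) \left(-10\right) = \left(-67 + \frac{-195 + \frac{9}{247}}{278}\right) \left(-10\right) = \left(-67 + \left(-195 + 9 \cdot \frac{1}{247}\right) \frac{1}{278}\right) \left(-10\right) = \left(-67 + \left(-195 + \frac{9}{247}\right) \frac{1}{278}\right) \left(-10\right) = \left(-67 - \frac{24078}{34333}\right) \left(-10\right) = \left(- \frac{2324389}{34333}\right) \left(-10\right) = \frac{23243890}{34333}$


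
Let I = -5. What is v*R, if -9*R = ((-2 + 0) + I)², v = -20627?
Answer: 1010723/9 ≈ 1.1230e+5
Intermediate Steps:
R = -49/9 (R = -((-2 + 0) - 5)²/9 = -(-2 - 5)²/9 = -⅑*(-7)² = -⅑*49 = -49/9 ≈ -5.4444)
v*R = -20627*(-49/9) = 1010723/9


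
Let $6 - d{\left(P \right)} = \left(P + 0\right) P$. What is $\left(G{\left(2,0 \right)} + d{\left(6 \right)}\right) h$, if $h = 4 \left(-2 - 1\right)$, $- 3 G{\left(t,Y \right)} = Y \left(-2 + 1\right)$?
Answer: $360$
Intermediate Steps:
$G{\left(t,Y \right)} = \frac{Y}{3}$ ($G{\left(t,Y \right)} = - \frac{Y \left(-2 + 1\right)}{3} = - \frac{Y \left(-1\right)}{3} = - \frac{\left(-1\right) Y}{3} = \frac{Y}{3}$)
$d{\left(P \right)} = 6 - P^{2}$ ($d{\left(P \right)} = 6 - \left(P + 0\right) P = 6 - P P = 6 - P^{2}$)
$h = -12$ ($h = 4 \left(-2 - 1\right) = 4 \left(-3\right) = -12$)
$\left(G{\left(2,0 \right)} + d{\left(6 \right)}\right) h = \left(\frac{1}{3} \cdot 0 + \left(6 - 6^{2}\right)\right) \left(-12\right) = \left(0 + \left(6 - 36\right)\right) \left(-12\right) = \left(0 - 30\right) \left(-12\right) = \left(-30\right) \left(-12\right) = 360$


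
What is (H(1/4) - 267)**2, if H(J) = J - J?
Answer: 71289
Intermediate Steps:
H(J) = 0
(H(1/4) - 267)**2 = (0 - 267)**2 = (-267)**2 = 71289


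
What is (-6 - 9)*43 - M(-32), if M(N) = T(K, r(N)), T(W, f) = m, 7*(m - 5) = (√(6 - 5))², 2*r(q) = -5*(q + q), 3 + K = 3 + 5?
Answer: -4551/7 ≈ -650.14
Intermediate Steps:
K = 5 (K = -3 + (3 + 5) = -3 + 8 = 5)
r(q) = -5*q (r(q) = (-5*(q + q))/2 = (-10*q)/2 = -5*q)
m = 36/7 (m = 5 + (√(6 - 5))²/7 = 5 + (√1)²/7 = 5 + (⅐)*1² = 5 + (⅐)*1 = 5 + ⅐ = 36/7 ≈ 5.1429)
T(W, f) = 36/7
M(N) = 36/7
(-6 - 9)*43 - M(-32) = (-6 - 9)*43 - 1*36/7 = -15*43 - 36/7 = -645 - 36/7 = -4551/7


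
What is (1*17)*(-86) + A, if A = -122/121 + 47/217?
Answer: -38408521/26257 ≈ -1462.8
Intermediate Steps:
A = -20787/26257 (A = -122*1/121 + 47*(1/217) = -122/121 + 47/217 = -20787/26257 ≈ -0.79167)
(1*17)*(-86) + A = (1*17)*(-86) - 20787/26257 = 17*(-86) - 20787/26257 = -1462 - 20787/26257 = -38408521/26257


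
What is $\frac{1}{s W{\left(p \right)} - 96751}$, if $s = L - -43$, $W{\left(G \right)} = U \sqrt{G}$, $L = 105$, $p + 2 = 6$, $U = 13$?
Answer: $- \frac{1}{92903} \approx -1.0764 \cdot 10^{-5}$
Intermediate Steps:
$p = 4$ ($p = -2 + 6 = 4$)
$W{\left(G \right)} = 13 \sqrt{G}$
$s = 148$ ($s = 105 - -43 = 105 + 43 = 148$)
$\frac{1}{s W{\left(p \right)} - 96751} = \frac{1}{148 \cdot 13 \sqrt{4} - 96751} = \frac{1}{148 \cdot 13 \cdot 2 - 96751} = \frac{1}{148 \cdot 26 - 96751} = \frac{1}{3848 - 96751} = \frac{1}{-92903} = - \frac{1}{92903}$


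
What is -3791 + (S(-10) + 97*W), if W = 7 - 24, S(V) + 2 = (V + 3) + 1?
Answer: -5448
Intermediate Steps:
S(V) = 2 + V (S(V) = -2 + ((V + 3) + 1) = -2 + ((3 + V) + 1) = -2 + (4 + V) = 2 + V)
W = -17
-3791 + (S(-10) + 97*W) = -3791 + ((2 - 10) + 97*(-17)) = -3791 + (-8 - 1649) = -3791 - 1657 = -5448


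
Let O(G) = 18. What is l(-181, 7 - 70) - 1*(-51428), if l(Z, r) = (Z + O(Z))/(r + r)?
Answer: 6480091/126 ≈ 51429.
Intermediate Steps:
l(Z, r) = (18 + Z)/(2*r) (l(Z, r) = (Z + 18)/(r + r) = (18 + Z)/((2*r)) = (18 + Z)*(1/(2*r)) = (18 + Z)/(2*r))
l(-181, 7 - 70) - 1*(-51428) = (18 - 181)/(2*(7 - 70)) - 1*(-51428) = (½)*(-163)/(-63) + 51428 = (½)*(-1/63)*(-163) + 51428 = 163/126 + 51428 = 6480091/126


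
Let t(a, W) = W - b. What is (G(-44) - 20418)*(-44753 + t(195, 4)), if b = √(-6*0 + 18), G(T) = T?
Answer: 915654038 + 61386*√2 ≈ 9.1574e+8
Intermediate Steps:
b = 3*√2 (b = √(0 + 18) = √18 = 3*√2 ≈ 4.2426)
t(a, W) = W - 3*√2
(G(-44) - 20418)*(-44753 + t(195, 4)) = (-44 - 20418)*(-44753 + (4 - 3*√2)) = -20462*(-44749 - 3*√2) = 915654038 + 61386*√2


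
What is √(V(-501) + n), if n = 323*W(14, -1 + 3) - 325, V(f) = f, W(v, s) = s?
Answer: 6*I*√5 ≈ 13.416*I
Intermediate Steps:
n = 321 (n = 323*(-1 + 3) - 325 = 323*2 - 325 = 646 - 325 = 321)
√(V(-501) + n) = √(-501 + 321) = √(-180) = 6*I*√5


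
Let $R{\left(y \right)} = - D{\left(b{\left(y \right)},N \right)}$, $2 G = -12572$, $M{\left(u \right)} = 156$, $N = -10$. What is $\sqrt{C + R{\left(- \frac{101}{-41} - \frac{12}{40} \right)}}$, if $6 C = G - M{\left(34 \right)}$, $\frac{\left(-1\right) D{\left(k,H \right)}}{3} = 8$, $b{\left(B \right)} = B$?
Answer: $\frac{i \sqrt{9447}}{3} \approx 32.399 i$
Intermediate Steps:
$D{\left(k,H \right)} = -24$ ($D{\left(k,H \right)} = \left(-3\right) 8 = -24$)
$G = -6286$ ($G = \frac{1}{2} \left(-12572\right) = -6286$)
$R{\left(y \right)} = 24$ ($R{\left(y \right)} = \left(-1\right) \left(-24\right) = 24$)
$C = - \frac{3221}{3}$ ($C = \frac{-6286 - 156}{6} = \frac{1}{6} \left(-6442\right) = - \frac{3221}{3} \approx -1073.7$)
$\sqrt{C + R{\left(- \frac{101}{-41} - \frac{12}{40} \right)}} = \sqrt{- \frac{3221}{3} + 24} = \sqrt{- \frac{3149}{3}} = \frac{i \sqrt{9447}}{3}$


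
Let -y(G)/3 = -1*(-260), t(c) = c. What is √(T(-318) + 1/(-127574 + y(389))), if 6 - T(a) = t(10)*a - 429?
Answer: √59556218648986/128354 ≈ 60.125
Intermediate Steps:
y(G) = -780 (y(G) = -(-3)*(-260) = -3*260 = -780)
T(a) = 435 - 10*a (T(a) = 6 - (10*a - 429) = 6 - (-429 + 10*a) = 6 + (429 - 10*a) = 435 - 10*a)
√(T(-318) + 1/(-127574 + y(389))) = √((435 - 10*(-318)) + 1/(-127574 - 780)) = √((435 + 3180) + 1/(-128354)) = √(3615 - 1/128354) = √(463999709/128354) = √59556218648986/128354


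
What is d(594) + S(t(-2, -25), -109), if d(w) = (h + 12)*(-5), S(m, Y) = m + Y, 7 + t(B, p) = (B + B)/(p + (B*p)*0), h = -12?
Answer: -2896/25 ≈ -115.84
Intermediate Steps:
t(B, p) = -7 + 2*B/p (t(B, p) = -7 + (B + B)/(p + (B*p)*0) = -7 + (2*B)/(p + 0) = -7 + (2*B)/p = -7 + 2*B/p)
S(m, Y) = Y + m
d(w) = 0 (d(w) = (-12 + 12)*(-5) = 0*(-5) = 0)
d(594) + S(t(-2, -25), -109) = 0 + (-109 + (-7 + 2*(-2)/(-25))) = 0 + (-109 + (-7 + 2*(-2)*(-1/25))) = 0 + (-109 + (-7 + 4/25)) = 0 + (-109 - 171/25) = 0 - 2896/25 = -2896/25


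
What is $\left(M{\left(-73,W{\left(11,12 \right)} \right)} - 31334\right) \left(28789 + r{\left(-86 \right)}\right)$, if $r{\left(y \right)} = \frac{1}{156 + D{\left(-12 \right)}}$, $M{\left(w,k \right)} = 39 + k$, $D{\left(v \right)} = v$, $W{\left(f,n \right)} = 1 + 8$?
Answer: $- \frac{64849886731}{72} \approx -9.0069 \cdot 10^{8}$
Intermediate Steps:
$W{\left(f,n \right)} = 9$
$r{\left(y \right)} = \frac{1}{144}$ ($r{\left(y \right)} = \frac{1}{156 - 12} = \frac{1}{144}$)
$\left(M{\left(-73,W{\left(11,12 \right)} \right)} - 31334\right) \left(28789 + r{\left(-86 \right)}\right) = \left(\left(39 + 9\right) - 31334\right) \left(28789 + \frac{1}{144}\right) = \left(48 - 31334\right) \frac{4145617}{144} = \left(-31286\right) \frac{4145617}{144} = - \frac{64849886731}{72}$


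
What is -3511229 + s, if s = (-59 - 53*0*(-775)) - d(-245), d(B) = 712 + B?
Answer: -3511755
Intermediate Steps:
s = -526 (s = (-59 - 53*0*(-775)) - (712 - 245) = (-59 + 0*(-775)) - 1*467 = (-59 + 0) - 467 = -59 - 467 = -526)
-3511229 + s = -3511229 - 526 = -3511755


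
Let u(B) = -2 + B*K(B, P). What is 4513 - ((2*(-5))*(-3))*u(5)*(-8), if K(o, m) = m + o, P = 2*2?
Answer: 14833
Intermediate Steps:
P = 4
u(B) = -2 + B*(4 + B)
4513 - ((2*(-5))*(-3))*u(5)*(-8) = 4513 - ((2*(-5))*(-3))*(-2 + 5*(4 + 5))*(-8) = 4513 - (-10*(-3))*(-2 + 5*9)*(-8) = 4513 - 30*(-2 + 45)*(-8) = 4513 - 30*43*(-8) = 4513 - 1290*(-8) = 4513 - 1*(-10320) = 4513 + 10320 = 14833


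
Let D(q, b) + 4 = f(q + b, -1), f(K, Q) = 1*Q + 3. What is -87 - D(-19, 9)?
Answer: -85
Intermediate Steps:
f(K, Q) = 3 + Q (f(K, Q) = Q + 3 = 3 + Q)
D(q, b) = -2 (D(q, b) = -4 + (3 - 1) = -4 + 2 = -2)
-87 - D(-19, 9) = -87 - 1*(-2) = -87 + 2 = -85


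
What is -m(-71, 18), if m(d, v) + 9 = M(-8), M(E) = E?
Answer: 17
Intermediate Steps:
m(d, v) = -17 (m(d, v) = -9 - 8 = -17)
-m(-71, 18) = -1*(-17) = 17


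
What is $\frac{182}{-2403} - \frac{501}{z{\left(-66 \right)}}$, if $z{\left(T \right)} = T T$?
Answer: $- \frac{221855}{1163052} \approx -0.19075$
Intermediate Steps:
$z{\left(T \right)} = T^{2}$
$\frac{182}{-2403} - \frac{501}{z{\left(-66 \right)}} = \frac{182}{-2403} - \frac{501}{\left(-66\right)^{2}} = 182 \left(- \frac{1}{2403}\right) - \frac{501}{4356} = - \frac{182}{2403} - \frac{167}{1452} = - \frac{221855}{1163052}$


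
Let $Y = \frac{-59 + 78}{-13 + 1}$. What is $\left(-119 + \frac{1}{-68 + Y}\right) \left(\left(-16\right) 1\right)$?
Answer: $\frac{1590032}{835} \approx 1904.2$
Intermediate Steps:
$Y = - \frac{19}{12}$ ($Y = \frac{19}{-12} = 19 \left(- \frac{1}{12}\right) = - \frac{19}{12} \approx -1.5833$)
$\left(-119 + \frac{1}{-68 + Y}\right) \left(\left(-16\right) 1\right) = \left(-119 + \frac{1}{-68 - \frac{19}{12}}\right) \left(\left(-16\right) 1\right) = \left(-119 + \frac{1}{- \frac{835}{12}}\right) \left(-16\right) = \left(-119 - \frac{12}{835}\right) \left(-16\right) = \left(- \frac{99377}{835}\right) \left(-16\right) = \frac{1590032}{835}$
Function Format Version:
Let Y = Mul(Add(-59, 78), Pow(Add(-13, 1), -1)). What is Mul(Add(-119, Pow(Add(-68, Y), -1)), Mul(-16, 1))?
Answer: Rational(1590032, 835) ≈ 1904.2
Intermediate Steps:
Y = Rational(-19, 12) (Y = Mul(19, Pow(-12, -1)) = Mul(19, Rational(-1, 12)) = Rational(-19, 12) ≈ -1.5833)
Mul(Add(-119, Pow(Add(-68, Y), -1)), Mul(-16, 1)) = Mul(Add(-119, Pow(Add(-68, Rational(-19, 12)), -1)), Mul(-16, 1)) = Mul(Add(-119, Pow(Rational(-835, 12), -1)), -16) = Mul(Add(-119, Rational(-12, 835)), -16) = Mul(Rational(-99377, 835), -16) = Rational(1590032, 835)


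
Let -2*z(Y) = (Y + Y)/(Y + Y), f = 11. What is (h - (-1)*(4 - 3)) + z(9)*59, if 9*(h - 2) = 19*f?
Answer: -59/18 ≈ -3.2778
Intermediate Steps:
h = 227/9 (h = 2 + (19*11)/9 = 2 + (⅑)*209 = 2 + 209/9 = 227/9 ≈ 25.222)
z(Y) = -½ (z(Y) = -(Y + Y)/(2*(Y + Y)) = -2*Y/(2*(2*Y)) = -2*Y*1/(2*Y)/2 = -½*1 = -½)
(h - (-1)*(4 - 3)) + z(9)*59 = (227/9 - (-1)*(4 - 3)) - ½*59 = (227/9 - (-1)) - 59/2 = (227/9 - 1*(-1)) - 59/2 = (227/9 + 1) - 59/2 = 236/9 - 59/2 = -59/18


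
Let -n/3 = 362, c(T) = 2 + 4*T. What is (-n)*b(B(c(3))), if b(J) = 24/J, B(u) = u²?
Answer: 6516/49 ≈ 132.98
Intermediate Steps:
n = -1086 (n = -3*362 = -1086)
(-n)*b(B(c(3))) = (-1*(-1086))*(24/((2 + 4*3)²)) = 1086*(24/((2 + 12)²)) = 1086*(24/(14²)) = 1086*(24/196) = 1086*(24*(1/196)) = 1086*(6/49) = 6516/49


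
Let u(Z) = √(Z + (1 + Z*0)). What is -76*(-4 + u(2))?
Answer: 304 - 76*√3 ≈ 172.36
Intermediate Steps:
u(Z) = √(1 + Z) (u(Z) = √(Z + (1 + 0)) = √(Z + 1) = √(1 + Z))
-76*(-4 + u(2)) = -76*(-4 + √(1 + 2)) = -76*(-4 + √3) = -19*(-16 + 4*√3) = 304 - 76*√3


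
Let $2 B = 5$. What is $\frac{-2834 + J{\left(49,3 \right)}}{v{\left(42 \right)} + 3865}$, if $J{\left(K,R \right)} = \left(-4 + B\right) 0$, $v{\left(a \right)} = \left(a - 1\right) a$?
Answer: $- \frac{2834}{5587} \approx -0.50725$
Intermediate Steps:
$B = \frac{5}{2}$ ($B = \frac{1}{2} \cdot 5 = \frac{5}{2} \approx 2.5$)
$v{\left(a \right)} = a \left(-1 + a\right)$ ($v{\left(a \right)} = \left(-1 + a\right) a = a \left(-1 + a\right)$)
$J{\left(K,R \right)} = 0$ ($J{\left(K,R \right)} = \left(-4 + \frac{5}{2}\right) 0 = \left(- \frac{3}{2}\right) 0 = 0$)
$\frac{-2834 + J{\left(49,3 \right)}}{v{\left(42 \right)} + 3865} = \frac{-2834 + 0}{42 \left(-1 + 42\right) + 3865} = - \frac{2834}{42 \cdot 41 + 3865} = - \frac{2834}{1722 + 3865} = - \frac{2834}{5587}$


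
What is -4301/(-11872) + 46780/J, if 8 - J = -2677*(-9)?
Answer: -90356515/57187424 ≈ -1.5800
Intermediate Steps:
J = -24085 (J = 8 - (-2677)*(-9) = 8 - 1*24093 = 8 - 24093 = -24085)
-4301/(-11872) + 46780/J = -4301/(-11872) + 46780/(-24085) = -4301*(-1/11872) + 46780*(-1/24085) = 4301/11872 - 9356/4817 = -90356515/57187424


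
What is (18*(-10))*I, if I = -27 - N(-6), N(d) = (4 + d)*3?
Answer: 3780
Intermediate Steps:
N(d) = 12 + 3*d
I = -21 (I = -27 - (12 + 3*(-6)) = -27 - (12 - 18) = -27 - 1*(-6) = -27 + 6 = -21)
(18*(-10))*I = (18*(-10))*(-21) = -180*(-21) = 3780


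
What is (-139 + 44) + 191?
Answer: 96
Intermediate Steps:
(-139 + 44) + 191 = -95 + 191 = 96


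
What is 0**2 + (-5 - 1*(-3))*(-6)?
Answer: 12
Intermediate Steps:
0**2 + (-5 - 1*(-3))*(-6) = 0 + (-5 + 3)*(-6) = 0 - 2*(-6) = 0 + 12 = 12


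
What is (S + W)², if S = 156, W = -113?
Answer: 1849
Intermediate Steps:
(S + W)² = (156 - 113)² = 43² = 1849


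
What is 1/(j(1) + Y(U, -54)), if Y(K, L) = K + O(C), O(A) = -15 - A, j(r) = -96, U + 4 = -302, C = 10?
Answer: -1/427 ≈ -0.0023419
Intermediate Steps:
U = -306 (U = -4 - 302 = -306)
Y(K, L) = -25 + K (Y(K, L) = K + (-15 - 1*10) = K + (-15 - 10) = K - 25 = -25 + K)
1/(j(1) + Y(U, -54)) = 1/(-96 + (-25 - 306)) = 1/(-96 - 331) = 1/(-427) = -1/427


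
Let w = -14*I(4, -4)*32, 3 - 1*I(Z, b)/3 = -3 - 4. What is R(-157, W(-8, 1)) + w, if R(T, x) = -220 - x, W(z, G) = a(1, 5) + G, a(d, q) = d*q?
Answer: -13666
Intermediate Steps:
I(Z, b) = 30 (I(Z, b) = 9 - 3*(-3 - 4) = 9 - 3*(-7) = 9 + 21 = 30)
W(z, G) = 5 + G (W(z, G) = 1*5 + G = 5 + G)
w = -13440 (w = -14*30*32 = -420*32 = -13440)
R(-157, W(-8, 1)) + w = (-220 - (5 + 1)) - 13440 = (-220 - 1*6) - 13440 = (-220 - 6) - 13440 = -226 - 13440 = -13666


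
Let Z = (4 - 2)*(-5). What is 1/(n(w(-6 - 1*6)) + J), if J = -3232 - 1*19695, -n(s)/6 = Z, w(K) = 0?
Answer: -1/22867 ≈ -4.3731e-5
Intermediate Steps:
Z = -10 (Z = 2*(-5) = -10)
n(s) = 60 (n(s) = -6*(-10) = 60)
J = -22927 (J = -3232 - 19695 = -22927)
1/(n(w(-6 - 1*6)) + J) = 1/(60 - 22927) = 1/(-22867) = -1/22867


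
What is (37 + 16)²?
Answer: 2809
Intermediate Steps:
(37 + 16)² = 53² = 2809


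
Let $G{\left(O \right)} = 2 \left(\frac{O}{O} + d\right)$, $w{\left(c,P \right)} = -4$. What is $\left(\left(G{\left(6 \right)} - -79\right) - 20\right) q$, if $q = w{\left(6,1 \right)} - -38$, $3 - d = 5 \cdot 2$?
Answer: $1598$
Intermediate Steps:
$d = -7$ ($d = 3 - 5 \cdot 2 = 3 - 10 = -7$)
$G{\left(O \right)} = -12$ ($G{\left(O \right)} = 2 \left(\frac{O}{O} - 7\right) = 2 \left(1 - 7\right) = 2 \left(-6\right) = -12$)
$q = 34$ ($q = -4 - -38 = -4 + 38 = 34$)
$\left(\left(G{\left(6 \right)} - -79\right) - 20\right) q = \left(\left(-12 - -79\right) - 20\right) 34 = \left(\left(-12 + 79\right) - 20\right) 34 = \left(67 - 20\right) 34 = 47 \cdot 34 = 1598$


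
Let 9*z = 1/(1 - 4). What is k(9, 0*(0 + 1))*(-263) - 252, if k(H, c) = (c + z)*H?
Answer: -493/3 ≈ -164.33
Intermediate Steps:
z = -1/27 (z = 1/(9*(1 - 4)) = (1/9)/(-3) = (1/9)*(-1/3) = -1/27 ≈ -0.037037)
k(H, c) = H*(-1/27 + c) (k(H, c) = (c - 1/27)*H = (-1/27 + c)*H = H*(-1/27 + c))
k(9, 0*(0 + 1))*(-263) - 252 = (9*(-1/27 + 0*(0 + 1)))*(-263) - 252 = (9*(-1/27 + 0*1))*(-263) - 252 = (9*(-1/27 + 0))*(-263) - 252 = (9*(-1/27))*(-263) - 252 = -1/3*(-263) - 252 = 263/3 - 252 = -493/3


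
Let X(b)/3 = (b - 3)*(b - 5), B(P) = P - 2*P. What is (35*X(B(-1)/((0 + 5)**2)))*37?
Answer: 7129752/125 ≈ 57038.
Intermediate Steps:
B(P) = -P
X(b) = 3*(-5 + b)*(-3 + b) (X(b) = 3*((b - 3)*(b - 5)) = 3*((-3 + b)*(-5 + b)) = 3*((-5 + b)*(-3 + b)) = 3*(-5 + b)*(-3 + b))
(35*X(B(-1)/((0 + 5)**2)))*37 = (35*(45 - 24*(-1*(-1))/((0 + 5)**2) + 3*((-1*(-1))/((0 + 5)**2))**2))*37 = (35*(45 - 24/(5**2) + 3*(1/5**2)**2))*37 = (35*(45 - 24/25 + 3*(1/25)**2))*37 = (35*(45 - 24/25 + 3*(1*(1/25))**2))*37 = (35*(45 - 24*1/25 + 3*(1/25)**2))*37 = (35*(45 - 24/25 + 3*(1/625)))*37 = (35*(45 - 24/25 + 3/625))*37 = (35*(27528/625))*37 = (192696/125)*37 = 7129752/125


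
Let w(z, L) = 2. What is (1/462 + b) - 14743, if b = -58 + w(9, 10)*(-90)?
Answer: -6921221/462 ≈ -14981.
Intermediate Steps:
b = -238 (b = -58 + 2*(-90) = -58 - 180 = -238)
(1/462 + b) - 14743 = (1/462 - 238) - 14743 = -109955/462 - 14743 = -6921221/462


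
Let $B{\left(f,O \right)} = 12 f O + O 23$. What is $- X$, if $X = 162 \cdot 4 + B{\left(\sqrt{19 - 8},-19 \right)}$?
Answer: $-211 + 228 \sqrt{11} \approx 545.19$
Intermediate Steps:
$B{\left(f,O \right)} = 23 O + 12 O f$ ($B{\left(f,O \right)} = 12 O f + 23 O = 23 O + 12 O f$)
$X = 211 - 228 \sqrt{11}$ ($X = 162 \cdot 4 - 19 \left(23 + 12 \sqrt{19 - 8}\right) = 648 - 19 \left(23 + 12 \sqrt{11}\right) = 648 - \left(437 + 228 \sqrt{11}\right) = 211 - 228 \sqrt{11} \approx -545.19$)
$- X = - (211 - 228 \sqrt{11}) = -211 + 228 \sqrt{11}$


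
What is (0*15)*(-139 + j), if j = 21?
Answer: 0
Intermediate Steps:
(0*15)*(-139 + j) = (0*15)*(-139 + 21) = 0*(-118) = 0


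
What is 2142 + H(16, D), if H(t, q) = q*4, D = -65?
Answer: 1882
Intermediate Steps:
H(t, q) = 4*q
2142 + H(16, D) = 2142 + 4*(-65) = 2142 - 260 = 1882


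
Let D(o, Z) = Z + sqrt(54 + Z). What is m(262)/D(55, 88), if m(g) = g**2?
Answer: 3020336/3801 - 34322*sqrt(142)/3801 ≈ 687.01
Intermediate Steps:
m(262)/D(55, 88) = 262**2/(88 + sqrt(54 + 88)) = 68644/(88 + sqrt(142))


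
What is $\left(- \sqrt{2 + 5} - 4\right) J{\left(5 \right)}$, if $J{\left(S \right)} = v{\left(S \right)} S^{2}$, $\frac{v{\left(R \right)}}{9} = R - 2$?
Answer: $-2700 - 675 \sqrt{7} \approx -4485.9$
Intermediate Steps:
$v{\left(R \right)} = -18 + 9 R$ ($v{\left(R \right)} = 9 \left(R - 2\right) = 9 \left(-2 + R\right) = -18 + 9 R$)
$J{\left(S \right)} = S^{2} \left(-18 + 9 S\right)$ ($J{\left(S \right)} = \left(-18 + 9 S\right) S^{2} = S^{2} \left(-18 + 9 S\right)$)
$\left(- \sqrt{2 + 5} - 4\right) J{\left(5 \right)} = \left(- \sqrt{2 + 5} - 4\right) 9 \cdot 5^{2} \left(-2 + 5\right) = \left(- \sqrt{7} - 4\right) 9 \cdot 25 \cdot 3 = \left(-4 - \sqrt{7}\right) 675 = -2700 - 675 \sqrt{7}$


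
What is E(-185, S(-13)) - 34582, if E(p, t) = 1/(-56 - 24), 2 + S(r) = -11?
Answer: -2766561/80 ≈ -34582.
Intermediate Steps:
S(r) = -13 (S(r) = -2 - 11 = -13)
E(p, t) = -1/80 (E(p, t) = 1/(-80) = -1/80)
E(-185, S(-13)) - 34582 = -1/80 - 34582 = -2766561/80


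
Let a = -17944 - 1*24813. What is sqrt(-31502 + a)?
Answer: 3*I*sqrt(8251) ≈ 272.5*I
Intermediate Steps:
a = -42757 (a = -17944 - 24813 = -42757)
sqrt(-31502 + a) = sqrt(-31502 - 42757) = sqrt(-74259) = 3*I*sqrt(8251)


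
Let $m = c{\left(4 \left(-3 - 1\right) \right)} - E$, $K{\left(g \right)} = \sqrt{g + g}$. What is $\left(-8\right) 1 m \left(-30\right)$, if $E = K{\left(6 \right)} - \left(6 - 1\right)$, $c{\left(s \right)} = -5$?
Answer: $- 480 \sqrt{3} \approx -831.38$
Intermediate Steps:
$K{\left(g \right)} = \sqrt{2} \sqrt{g}$ ($K{\left(g \right)} = \sqrt{2 g} = \sqrt{2} \sqrt{g}$)
$E = -5 + 2 \sqrt{3}$ ($E = \sqrt{2} \sqrt{6} - \left(6 - 1\right) = 2 \sqrt{3} - 5 = -5 + 2 \sqrt{3} \approx -1.5359$)
$m = - 2 \sqrt{3}$ ($m = -5 - \left(-5 + 2 \sqrt{3}\right) = -5 + \left(5 - 2 \sqrt{3}\right) = - 2 \sqrt{3} \approx -3.4641$)
$\left(-8\right) 1 m \left(-30\right) = \left(-8\right) 1 \left(- 2 \sqrt{3}\right) \left(-30\right) = - 8 \left(- 2 \sqrt{3}\right) \left(-30\right) = 16 \sqrt{3} \left(-30\right) = - 480 \sqrt{3}$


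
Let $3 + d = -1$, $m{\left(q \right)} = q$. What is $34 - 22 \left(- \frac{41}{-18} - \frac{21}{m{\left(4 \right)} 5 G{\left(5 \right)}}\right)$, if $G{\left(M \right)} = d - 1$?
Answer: $- \frac{9329}{450} \approx -20.731$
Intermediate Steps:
$d = -4$ ($d = -3 - 1 = -4$)
$G{\left(M \right)} = -5$ ($G{\left(M \right)} = -4 - 1 = -5$)
$34 - 22 \left(- \frac{41}{-18} - \frac{21}{m{\left(4 \right)} 5 G{\left(5 \right)}}\right) = 34 - 22 \left(- \frac{41}{-18} - \frac{21}{4 \cdot 5 \left(-5\right)}\right) = 34 - 22 \left(\left(-41\right) \left(- \frac{1}{18}\right) - \frac{21}{20 \left(-5\right)}\right) = 34 - 22 \left(\frac{41}{18} - \frac{21}{-100}\right) = 34 - 22 \left(\frac{41}{18} - - \frac{21}{100}\right) = 34 - 22 \left(\frac{41}{18} + \frac{21}{100}\right) = 34 - \frac{24629}{450} = - \frac{9329}{450}$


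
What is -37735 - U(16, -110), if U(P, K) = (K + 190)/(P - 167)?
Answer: -5697905/151 ≈ -37735.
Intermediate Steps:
U(P, K) = (190 + K)/(-167 + P)
-37735 - U(16, -110) = -37735 - (190 - 110)/(-167 + 16) = -37735 - 80/(-151) = -37735 - (-1)*80/151 = -37735 - 1*(-80/151) = -37735 + 80/151 = -5697905/151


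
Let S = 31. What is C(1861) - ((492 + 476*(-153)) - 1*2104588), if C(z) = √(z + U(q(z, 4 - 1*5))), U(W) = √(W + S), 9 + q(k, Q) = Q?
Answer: 2176924 + √(1861 + √21) ≈ 2.1770e+6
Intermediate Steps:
q(k, Q) = -9 + Q
U(W) = √(31 + W) (U(W) = √(W + 31) = √(31 + W))
C(z) = √(z + √21) (C(z) = √(z + √(31 + (-9 + (4 - 1*5)))) = √(z + √(31 + (-9 + (4 - 5)))) = √(z + √(31 + (-9 - 1))) = √(z + √(31 - 10)) = √(z + √21))
C(1861) - ((492 + 476*(-153)) - 1*2104588) = √(1861 + √21) - ((492 + 476*(-153)) - 1*2104588) = √(1861 + √21) - ((492 - 72828) - 2104588) = √(1861 + √21) - (-72336 - 2104588) = √(1861 + √21) - 1*(-2176924) = √(1861 + √21) + 2176924 = 2176924 + √(1861 + √21)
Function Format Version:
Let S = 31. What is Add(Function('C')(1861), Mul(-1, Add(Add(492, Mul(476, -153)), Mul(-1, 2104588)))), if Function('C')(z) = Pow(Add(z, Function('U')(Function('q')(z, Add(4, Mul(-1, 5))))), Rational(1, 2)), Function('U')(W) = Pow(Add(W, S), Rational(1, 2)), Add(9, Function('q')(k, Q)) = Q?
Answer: Add(2176924, Pow(Add(1861, Pow(21, Rational(1, 2))), Rational(1, 2))) ≈ 2.1770e+6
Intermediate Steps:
Function('q')(k, Q) = Add(-9, Q)
Function('U')(W) = Pow(Add(31, W), Rational(1, 2)) (Function('U')(W) = Pow(Add(W, 31), Rational(1, 2)) = Pow(Add(31, W), Rational(1, 2)))
Function('C')(z) = Pow(Add(z, Pow(21, Rational(1, 2))), Rational(1, 2)) (Function('C')(z) = Pow(Add(z, Pow(Add(31, Add(-9, Add(4, Mul(-1, 5)))), Rational(1, 2))), Rational(1, 2)) = Pow(Add(z, Pow(Add(31, Add(-9, Add(4, -5))), Rational(1, 2))), Rational(1, 2)) = Pow(Add(z, Pow(Add(31, Add(-9, -1)), Rational(1, 2))), Rational(1, 2)) = Pow(Add(z, Pow(Add(31, -10), Rational(1, 2))), Rational(1, 2)) = Pow(Add(z, Pow(21, Rational(1, 2))), Rational(1, 2)))
Add(Function('C')(1861), Mul(-1, Add(Add(492, Mul(476, -153)), Mul(-1, 2104588)))) = Add(Pow(Add(1861, Pow(21, Rational(1, 2))), Rational(1, 2)), Mul(-1, Add(Add(492, Mul(476, -153)), Mul(-1, 2104588)))) = Add(Pow(Add(1861, Pow(21, Rational(1, 2))), Rational(1, 2)), Mul(-1, Add(Add(492, -72828), -2104588))) = Add(Pow(Add(1861, Pow(21, Rational(1, 2))), Rational(1, 2)), Mul(-1, Add(-72336, -2104588))) = Add(Pow(Add(1861, Pow(21, Rational(1, 2))), Rational(1, 2)), Mul(-1, -2176924)) = Add(Pow(Add(1861, Pow(21, Rational(1, 2))), Rational(1, 2)), 2176924) = Add(2176924, Pow(Add(1861, Pow(21, Rational(1, 2))), Rational(1, 2)))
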